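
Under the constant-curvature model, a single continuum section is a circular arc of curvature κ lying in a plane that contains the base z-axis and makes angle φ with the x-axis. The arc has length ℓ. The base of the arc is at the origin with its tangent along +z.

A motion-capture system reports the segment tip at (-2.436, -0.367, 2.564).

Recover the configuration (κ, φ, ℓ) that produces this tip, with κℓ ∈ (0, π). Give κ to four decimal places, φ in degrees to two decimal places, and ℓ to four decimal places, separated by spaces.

ρ = √(x²+y²) = √(-2.436² + -0.367²) = 2.46349
φ = atan2(y, x) mod 360° = atan2(-0.367, -2.436) = 188.5676°
|p|² = ρ² + z² = 2.46349² + 2.564² = 12.64288
κ = 2ρ / |p|² = 2×2.46349 / 12.64288 = 0.38970
θ = 2·atan2(ρ, z) = 2·atan2(2.46349, 2.564) = 1.53082 rad
ℓ = θ/κ = 1.53082/0.38970 = 3.92816

0.3897 188.57 3.9282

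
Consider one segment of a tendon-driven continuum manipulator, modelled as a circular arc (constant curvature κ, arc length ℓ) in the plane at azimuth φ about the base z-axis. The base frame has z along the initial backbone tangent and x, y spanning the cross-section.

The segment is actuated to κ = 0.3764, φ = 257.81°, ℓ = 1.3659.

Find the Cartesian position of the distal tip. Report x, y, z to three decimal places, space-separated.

θ = κ·ℓ = 0.3764 × 1.3659 = 0.51412 rad
ρ = (1 − cos θ)/κ = (1 − 0.87072)/0.3764 = 0.34346
z = sin θ / κ = 0.49177/0.3764 = 1.30652
x = ρ cos φ = 0.34346 × cos(257.81°) = -0.07252
y = ρ sin φ = 0.34346 × sin(257.81°) = -0.33571

-0.073 -0.336 1.307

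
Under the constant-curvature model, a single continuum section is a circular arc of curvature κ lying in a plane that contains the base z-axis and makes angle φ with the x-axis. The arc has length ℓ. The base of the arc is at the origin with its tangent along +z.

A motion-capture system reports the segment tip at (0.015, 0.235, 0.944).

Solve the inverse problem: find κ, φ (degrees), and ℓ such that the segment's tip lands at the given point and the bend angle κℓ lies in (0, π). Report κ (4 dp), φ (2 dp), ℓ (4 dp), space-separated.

ρ = √(x²+y²) = √(0.015² + 0.235²) = 0.23548
φ = atan2(y, x) mod 360° = atan2(0.235, 0.015) = 86.3478°
|p|² = ρ² + z² = 0.23548² + 0.944² = 0.94659
κ = 2ρ / |p|² = 2×0.23548 / 0.94659 = 0.49753
θ = 2·atan2(ρ, z) = 2·atan2(0.23548, 0.944) = 0.48892 rad
ℓ = θ/κ = 0.48892/0.49753 = 0.98268

0.4975 86.35 0.9827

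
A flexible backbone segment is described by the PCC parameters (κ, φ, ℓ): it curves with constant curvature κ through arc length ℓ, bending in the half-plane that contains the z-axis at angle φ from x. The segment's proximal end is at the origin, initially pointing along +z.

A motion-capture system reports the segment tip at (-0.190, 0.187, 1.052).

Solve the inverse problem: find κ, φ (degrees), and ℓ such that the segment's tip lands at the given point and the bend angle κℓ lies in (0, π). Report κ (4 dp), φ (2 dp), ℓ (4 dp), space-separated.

0.4527 135.46 1.0965

ρ = √(x²+y²) = √(-0.190² + 0.187²) = 0.26659
φ = atan2(y, x) mod 360° = atan2(0.187, -0.190) = 135.4559°
|p|² = ρ² + z² = 0.26659² + 1.052² = 1.17777
κ = 2ρ / |p|² = 2×0.26659 / 1.17777 = 0.45270
θ = 2·atan2(ρ, z) = 2·atan2(0.26659, 1.052) = 0.49637 rad
ℓ = θ/κ = 0.49637/0.45270 = 1.09647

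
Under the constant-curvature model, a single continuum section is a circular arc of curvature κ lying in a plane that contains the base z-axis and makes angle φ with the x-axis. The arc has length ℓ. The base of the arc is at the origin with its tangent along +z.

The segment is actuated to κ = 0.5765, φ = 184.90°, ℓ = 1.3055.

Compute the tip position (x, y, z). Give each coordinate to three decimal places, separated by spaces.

θ = κ·ℓ = 0.5765 × 1.3055 = 0.75262 rad
ρ = (1 − cos θ)/κ = (1 − 0.72990)/0.5765 = 0.46852
z = sin θ / κ = 0.68355/0.5765 = 1.18570
x = ρ cos φ = 0.46852 × cos(184.90°) = -0.46680
y = ρ sin φ = 0.46852 × sin(184.90°) = -0.04002

-0.467 -0.040 1.186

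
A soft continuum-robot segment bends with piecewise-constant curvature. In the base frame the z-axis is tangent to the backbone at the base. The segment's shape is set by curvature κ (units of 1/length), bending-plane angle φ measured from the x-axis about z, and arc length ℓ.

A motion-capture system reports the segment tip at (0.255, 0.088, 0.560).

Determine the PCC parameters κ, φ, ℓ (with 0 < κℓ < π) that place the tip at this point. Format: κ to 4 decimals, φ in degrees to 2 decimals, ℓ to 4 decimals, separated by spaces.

ρ = √(x²+y²) = √(0.255² + 0.088²) = 0.26976
φ = atan2(y, x) mod 360° = atan2(0.088, 0.255) = 19.0395°
|p|² = ρ² + z² = 0.26976² + 0.560² = 0.38637
κ = 2ρ / |p|² = 2×0.26976 / 0.38637 = 1.39637
θ = 2·atan2(ρ, z) = 2·atan2(0.26976, 0.560) = 0.89782 rad
ℓ = θ/κ = 0.89782/1.39637 = 0.64296

1.3964 19.04 0.6430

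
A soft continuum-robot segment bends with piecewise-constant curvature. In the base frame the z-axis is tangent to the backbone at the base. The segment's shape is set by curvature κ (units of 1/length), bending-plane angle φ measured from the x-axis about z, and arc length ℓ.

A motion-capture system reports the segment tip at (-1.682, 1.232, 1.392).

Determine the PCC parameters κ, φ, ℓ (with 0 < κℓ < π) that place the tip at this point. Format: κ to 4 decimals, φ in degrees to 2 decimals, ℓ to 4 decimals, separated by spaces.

ρ = √(x²+y²) = √(-1.682² + 1.232²) = 2.08493
φ = atan2(y, x) mod 360° = atan2(1.232, -1.682) = 143.7787°
|p|² = ρ² + z² = 2.08493² + 1.392² = 6.28461
κ = 2ρ / |p|² = 2×2.08493 / 6.28461 = 0.66350
θ = 2·atan2(ρ, z) = 2·atan2(2.08493, 1.392) = 1.96423 rad
ℓ = θ/κ = 1.96423/0.66350 = 2.96039

0.6635 143.78 2.9604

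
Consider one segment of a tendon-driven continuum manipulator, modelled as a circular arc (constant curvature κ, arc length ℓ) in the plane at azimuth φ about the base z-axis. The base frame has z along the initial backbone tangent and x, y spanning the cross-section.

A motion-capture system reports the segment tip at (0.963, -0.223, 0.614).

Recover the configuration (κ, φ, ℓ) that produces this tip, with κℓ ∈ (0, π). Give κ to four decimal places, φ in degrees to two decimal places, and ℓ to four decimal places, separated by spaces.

ρ = √(x²+y²) = √(0.963² + -0.223²) = 0.98848
φ = atan2(y, x) mod 360° = atan2(-0.223, 0.963) = 346.9619°
|p|² = ρ² + z² = 0.98848² + 0.614² = 1.35409
κ = 2ρ / |p|² = 2×0.98848 / 1.35409 = 1.45999
θ = 2·atan2(ρ, z) = 2·atan2(0.98848, 0.614) = 2.02993 rad
ℓ = θ/κ = 2.02993/1.45999 = 1.39037

1.4600 346.96 1.3904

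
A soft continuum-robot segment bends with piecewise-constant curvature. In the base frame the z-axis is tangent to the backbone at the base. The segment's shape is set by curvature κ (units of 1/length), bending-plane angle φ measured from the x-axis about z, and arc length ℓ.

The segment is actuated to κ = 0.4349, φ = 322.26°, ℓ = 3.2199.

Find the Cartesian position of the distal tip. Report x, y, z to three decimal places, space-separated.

θ = κ·ℓ = 0.4349 × 3.2199 = 1.40033 rad
ρ = (1 − cos θ)/κ = (1 − 0.16964)/0.4349 = 1.90932
z = sin θ / κ = 0.98551/0.4349 = 2.26605
x = ρ cos φ = 1.90932 × cos(322.26°) = 1.50988
y = ρ sin φ = 1.90932 × sin(322.26°) = -1.16865

1.510 -1.169 2.266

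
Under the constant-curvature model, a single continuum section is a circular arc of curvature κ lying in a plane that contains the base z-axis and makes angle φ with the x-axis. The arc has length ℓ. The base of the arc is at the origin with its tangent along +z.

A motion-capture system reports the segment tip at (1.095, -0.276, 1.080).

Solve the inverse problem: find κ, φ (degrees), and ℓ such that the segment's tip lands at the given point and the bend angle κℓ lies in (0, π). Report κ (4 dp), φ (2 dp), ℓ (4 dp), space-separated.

0.9250 345.85 1.7463

ρ = √(x²+y²) = √(1.095² + -0.276²) = 1.12925
φ = atan2(y, x) mod 360° = atan2(-0.276, 1.095) = 345.8530°
|p|² = ρ² + z² = 1.12925² + 1.080² = 2.44160
κ = 2ρ / |p|² = 2×1.12925 / 2.44160 = 0.92501
θ = 2·atan2(ρ, z) = 2·atan2(1.12925, 1.080) = 1.61537 rad
ℓ = θ/κ = 1.61537/0.92501 = 1.74634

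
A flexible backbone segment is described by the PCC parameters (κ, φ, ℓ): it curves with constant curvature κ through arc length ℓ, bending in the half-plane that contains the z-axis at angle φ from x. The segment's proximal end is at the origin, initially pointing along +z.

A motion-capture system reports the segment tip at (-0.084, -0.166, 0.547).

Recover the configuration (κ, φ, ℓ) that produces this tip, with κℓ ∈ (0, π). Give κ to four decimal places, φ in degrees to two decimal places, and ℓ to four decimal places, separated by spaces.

1.1146 243.16 0.5883

ρ = √(x²+y²) = √(-0.084² + -0.166²) = 0.18604
φ = atan2(y, x) mod 360° = atan2(-0.166, -0.084) = 243.1595°
|p|² = ρ² + z² = 0.18604² + 0.547² = 0.33382
κ = 2ρ / |p|² = 2×0.18604 / 0.33382 = 1.11463
θ = 2·atan2(ρ, z) = 2·atan2(0.18604, 0.547) = 0.65568 rad
ℓ = θ/κ = 0.65568/1.11463 = 0.58825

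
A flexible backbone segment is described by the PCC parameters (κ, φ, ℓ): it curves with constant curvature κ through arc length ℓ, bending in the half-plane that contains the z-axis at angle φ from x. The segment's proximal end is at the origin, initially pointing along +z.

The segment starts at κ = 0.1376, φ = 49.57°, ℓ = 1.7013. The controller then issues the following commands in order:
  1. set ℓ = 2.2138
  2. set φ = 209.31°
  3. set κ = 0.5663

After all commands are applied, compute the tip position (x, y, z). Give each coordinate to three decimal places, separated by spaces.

-1.060 -0.595 1.678

initial: κ=0.1376, φ=49.57°, ℓ=1.7013
cmd 1: set ℓ=2.2138 → (κ,φ,ℓ)=(0.1376,49.57°,2.2138) → tip=(0.2170,0.2547,2.1797)
cmd 2: set φ=209.31° → (κ,φ,ℓ)=(0.1376,209.31°,2.2138) → tip=(-0.2918,-0.1638,2.1797)
cmd 3: set κ=0.5663 → (κ,φ,ℓ)=(0.5663,209.31°,2.2138) → tip=(-1.0596,-0.5949,1.6778)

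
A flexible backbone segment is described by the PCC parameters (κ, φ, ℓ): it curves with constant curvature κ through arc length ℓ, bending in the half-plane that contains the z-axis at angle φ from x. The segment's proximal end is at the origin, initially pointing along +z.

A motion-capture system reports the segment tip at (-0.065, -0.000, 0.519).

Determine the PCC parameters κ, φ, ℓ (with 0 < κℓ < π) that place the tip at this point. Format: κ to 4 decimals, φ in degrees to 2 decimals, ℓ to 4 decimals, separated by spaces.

ρ = √(x²+y²) = √(-0.065² + -0.000²) = 0.06500
φ = atan2(y, x) mod 360° = atan2(-0.000, -0.065) = 180.0000°
|p|² = ρ² + z² = 0.06500² + 0.519² = 0.27359
κ = 2ρ / |p|² = 2×0.06500 / 0.27359 = 0.47517
θ = 2·atan2(ρ, z) = 2·atan2(0.06500, 0.519) = 0.24918 rad
ℓ = θ/κ = 0.24918/0.47517 = 0.52441

0.4752 180.00 0.5244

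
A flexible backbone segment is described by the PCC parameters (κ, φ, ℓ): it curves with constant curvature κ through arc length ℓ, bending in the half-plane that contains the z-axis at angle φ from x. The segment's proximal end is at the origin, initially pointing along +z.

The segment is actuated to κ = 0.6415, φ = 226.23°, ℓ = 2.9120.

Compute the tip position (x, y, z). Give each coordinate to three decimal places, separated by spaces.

θ = κ·ℓ = 0.6415 × 2.9120 = 1.86805 rad
ρ = (1 − cos θ)/κ = (1 − -0.29289)/0.6415 = 2.01542
z = sin θ / κ = 0.95615/0.6415 = 1.49048
x = ρ cos φ = 2.01542 × cos(226.23°) = -1.39420
y = ρ sin φ = 2.01542 × sin(226.23°) = -1.45538

-1.394 -1.455 1.490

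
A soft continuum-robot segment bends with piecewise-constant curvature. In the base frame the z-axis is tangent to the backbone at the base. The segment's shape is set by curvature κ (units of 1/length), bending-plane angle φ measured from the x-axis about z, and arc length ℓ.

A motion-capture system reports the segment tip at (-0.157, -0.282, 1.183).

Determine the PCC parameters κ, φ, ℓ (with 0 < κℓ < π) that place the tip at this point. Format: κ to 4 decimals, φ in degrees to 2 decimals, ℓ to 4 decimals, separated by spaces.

ρ = √(x²+y²) = √(-0.157² + -0.282²) = 0.32276
φ = atan2(y, x) mod 360° = atan2(-0.282, -0.157) = 240.8937°
|p|² = ρ² + z² = 0.32276² + 1.183² = 1.50366
κ = 2ρ / |p|² = 2×0.32276 / 1.50366 = 0.42930
θ = 2·atan2(ρ, z) = 2·atan2(0.32276, 1.183) = 0.53270 rad
ℓ = θ/κ = 0.53270/0.42930 = 1.24086

0.4293 240.89 1.2409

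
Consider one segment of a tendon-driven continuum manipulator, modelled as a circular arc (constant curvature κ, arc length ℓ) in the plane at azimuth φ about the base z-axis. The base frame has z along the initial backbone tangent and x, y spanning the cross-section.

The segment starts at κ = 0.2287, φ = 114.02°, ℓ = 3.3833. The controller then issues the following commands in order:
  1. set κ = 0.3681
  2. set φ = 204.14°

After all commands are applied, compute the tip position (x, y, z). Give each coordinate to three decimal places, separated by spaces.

initial: κ=0.2287, φ=114.02°, ℓ=3.3833
cmd 1: set κ=0.3681 → (κ,φ,ℓ)=(0.3681,114.02°,3.3833) → tip=(-0.7523,1.6881,2.5741)
cmd 2: set φ=204.14° → (κ,φ,ℓ)=(0.3681,204.14°,3.3833) → tip=(-1.6865,-0.7558,2.5741)

-1.687 -0.756 2.574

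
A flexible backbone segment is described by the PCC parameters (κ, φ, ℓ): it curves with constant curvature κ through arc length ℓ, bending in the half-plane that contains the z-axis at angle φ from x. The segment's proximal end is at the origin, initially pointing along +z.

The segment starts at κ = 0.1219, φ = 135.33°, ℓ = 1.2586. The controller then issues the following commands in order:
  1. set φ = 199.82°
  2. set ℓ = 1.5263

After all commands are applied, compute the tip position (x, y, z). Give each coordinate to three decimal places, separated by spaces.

initial: κ=0.1219, φ=135.33°, ℓ=1.2586
cmd 1: set φ=199.82° → (κ,φ,ℓ)=(0.1219,199.82°,1.2586) → tip=(-0.0907,-0.0327,1.2537)
cmd 2: set ℓ=1.5263 → (κ,φ,ℓ)=(0.1219,199.82°,1.5263) → tip=(-0.1332,-0.0480,1.5175)

-0.133 -0.048 1.518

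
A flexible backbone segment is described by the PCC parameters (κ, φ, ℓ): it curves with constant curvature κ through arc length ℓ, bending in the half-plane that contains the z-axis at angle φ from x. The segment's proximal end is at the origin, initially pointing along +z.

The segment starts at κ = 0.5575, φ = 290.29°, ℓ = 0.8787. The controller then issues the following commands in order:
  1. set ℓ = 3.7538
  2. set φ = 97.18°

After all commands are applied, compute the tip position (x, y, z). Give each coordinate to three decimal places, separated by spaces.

initial: κ=0.5575, φ=290.29°, ℓ=0.8787
cmd 1: set ℓ=3.7538 → (κ,φ,ℓ)=(0.5575,290.29°,3.7538) → tip=(0.9321,-2.5212,1.5549)
cmd 2: set φ=97.18° → (κ,φ,ℓ)=(0.5575,97.18°,3.7538) → tip=(-0.3360,2.6669,1.5549)

-0.336 2.667 1.555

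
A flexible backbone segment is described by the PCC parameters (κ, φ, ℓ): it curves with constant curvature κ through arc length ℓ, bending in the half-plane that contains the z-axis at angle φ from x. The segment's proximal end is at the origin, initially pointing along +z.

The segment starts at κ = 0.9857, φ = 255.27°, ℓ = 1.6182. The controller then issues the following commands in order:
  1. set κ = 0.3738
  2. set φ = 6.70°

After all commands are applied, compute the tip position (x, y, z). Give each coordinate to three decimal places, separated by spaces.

0.471 0.055 1.521

initial: κ=0.9857, φ=255.27°, ℓ=1.6182
cmd 1: set κ=0.3738 → (κ,φ,ℓ)=(0.3738,255.27°,1.6182) → tip=(-0.1207,-0.4591,1.5213)
cmd 2: set φ=6.70° → (κ,φ,ℓ)=(0.3738,6.70°,1.6182) → tip=(0.4714,0.0554,1.5213)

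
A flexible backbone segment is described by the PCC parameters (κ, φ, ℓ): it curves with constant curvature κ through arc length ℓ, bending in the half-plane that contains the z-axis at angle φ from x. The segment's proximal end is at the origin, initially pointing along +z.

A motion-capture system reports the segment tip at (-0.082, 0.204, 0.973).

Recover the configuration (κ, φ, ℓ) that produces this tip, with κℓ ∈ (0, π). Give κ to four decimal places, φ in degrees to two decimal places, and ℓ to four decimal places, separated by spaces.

0.4419 111.90 1.0058

ρ = √(x²+y²) = √(-0.082² + 0.204²) = 0.21986
φ = atan2(y, x) mod 360° = atan2(0.204, -0.082) = 111.8982°
|p|² = ρ² + z² = 0.21986² + 0.973² = 0.99507
κ = 2ρ / |p|² = 2×0.21986 / 0.99507 = 0.44191
θ = 2·atan2(ρ, z) = 2·atan2(0.21986, 0.973) = 0.44446 rad
ℓ = θ/κ = 0.44446/0.44191 = 1.00579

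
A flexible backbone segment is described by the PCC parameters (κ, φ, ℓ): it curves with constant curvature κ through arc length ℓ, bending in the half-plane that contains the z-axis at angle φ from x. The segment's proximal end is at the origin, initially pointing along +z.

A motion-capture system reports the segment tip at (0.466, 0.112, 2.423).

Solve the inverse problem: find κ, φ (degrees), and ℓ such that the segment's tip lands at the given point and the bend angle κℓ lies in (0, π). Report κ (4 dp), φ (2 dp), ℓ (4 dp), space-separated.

0.1571 13.51 2.4857

ρ = √(x²+y²) = √(0.466² + 0.112²) = 0.47927
φ = atan2(y, x) mod 360° = atan2(0.112, 0.466) = 13.5143°
|p|² = ρ² + z² = 0.47927² + 2.423² = 6.10063
κ = 2ρ / |p|² = 2×0.47927 / 6.10063 = 0.15712
θ = 2·atan2(ρ, z) = 2·atan2(0.47927, 2.423) = 0.39056 rad
ℓ = θ/κ = 0.39056/0.15712 = 2.48571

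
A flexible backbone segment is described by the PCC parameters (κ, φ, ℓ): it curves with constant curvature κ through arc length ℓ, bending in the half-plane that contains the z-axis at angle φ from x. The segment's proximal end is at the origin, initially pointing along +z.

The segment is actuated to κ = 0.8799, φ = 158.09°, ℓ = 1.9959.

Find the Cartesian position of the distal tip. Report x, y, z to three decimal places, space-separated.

-1.249 0.502 1.117

θ = κ·ℓ = 0.8799 × 1.9959 = 1.75619 rad
ρ = (1 − cos θ)/κ = (1 − -0.18434)/0.8799 = 1.34599
z = sin θ / κ = 0.98286/0.8799 = 1.11702
x = ρ cos φ = 1.34599 × cos(158.09°) = -1.24877
y = ρ sin φ = 1.34599 × sin(158.09°) = 0.50226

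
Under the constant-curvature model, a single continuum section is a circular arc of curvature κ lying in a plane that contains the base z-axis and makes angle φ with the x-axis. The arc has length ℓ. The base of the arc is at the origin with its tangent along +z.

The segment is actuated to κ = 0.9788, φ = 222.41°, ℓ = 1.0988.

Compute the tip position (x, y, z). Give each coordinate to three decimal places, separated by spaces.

-0.396 -0.362 0.899

θ = κ·ℓ = 0.9788 × 1.0988 = 1.07551 rad
ρ = (1 − cos θ)/κ = (1 − 0.47529)/0.9788 = 0.53608
z = sin θ / κ = 0.87983/0.9788 = 0.89889
x = ρ cos φ = 0.53608 × cos(222.41°) = -0.39581
y = ρ sin φ = 0.53608 × sin(222.41°) = -0.36155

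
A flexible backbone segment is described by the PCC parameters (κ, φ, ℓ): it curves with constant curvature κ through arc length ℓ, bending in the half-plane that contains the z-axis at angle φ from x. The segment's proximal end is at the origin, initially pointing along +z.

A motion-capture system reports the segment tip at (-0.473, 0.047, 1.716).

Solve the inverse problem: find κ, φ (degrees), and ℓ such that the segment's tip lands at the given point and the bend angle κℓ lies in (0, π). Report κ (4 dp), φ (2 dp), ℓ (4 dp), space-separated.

ρ = √(x²+y²) = √(-0.473² + 0.047²) = 0.47533
φ = atan2(y, x) mod 360° = atan2(0.047, -0.473) = 174.3254°
|p|² = ρ² + z² = 0.47533² + 1.716² = 3.17059
κ = 2ρ / |p|² = 2×0.47533 / 3.17059 = 0.29984
θ = 2·atan2(ρ, z) = 2·atan2(0.47533, 1.716) = 0.54045 rad
ℓ = θ/κ = 0.54045/0.29984 = 1.80247

0.2998 174.33 1.8025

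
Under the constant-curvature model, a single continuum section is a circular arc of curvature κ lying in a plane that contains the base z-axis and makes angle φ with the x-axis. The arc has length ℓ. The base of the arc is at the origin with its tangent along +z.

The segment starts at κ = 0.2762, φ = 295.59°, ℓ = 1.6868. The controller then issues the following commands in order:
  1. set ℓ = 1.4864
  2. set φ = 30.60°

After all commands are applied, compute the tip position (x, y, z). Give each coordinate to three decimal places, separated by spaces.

0.259 0.153 1.445

initial: κ=0.2762, φ=295.59°, ℓ=1.6868
cmd 1: set ℓ=1.4864 → (κ,φ,ℓ)=(0.2762,295.59°,1.4864) → tip=(0.1299,-0.2713,1.4450)
cmd 2: set φ=30.60° → (κ,φ,ℓ)=(0.2762,30.60°,1.4864) → tip=(0.2590,0.1531,1.4450)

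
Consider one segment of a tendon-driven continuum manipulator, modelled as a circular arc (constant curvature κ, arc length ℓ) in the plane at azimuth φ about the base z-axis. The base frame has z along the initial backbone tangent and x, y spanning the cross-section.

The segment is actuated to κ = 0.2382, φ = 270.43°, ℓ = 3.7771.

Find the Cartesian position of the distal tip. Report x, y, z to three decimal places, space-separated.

0.012 -1.588 3.288

θ = κ·ℓ = 0.2382 × 3.7771 = 0.89971 rad
ρ = (1 − cos θ)/κ = (1 − 0.62184)/0.2382 = 1.58757
z = sin θ / κ = 0.78314/0.2382 = 3.28776
x = ρ cos φ = 1.58757 × cos(270.43°) = 0.01191
y = ρ sin φ = 1.58757 × sin(270.43°) = -1.58753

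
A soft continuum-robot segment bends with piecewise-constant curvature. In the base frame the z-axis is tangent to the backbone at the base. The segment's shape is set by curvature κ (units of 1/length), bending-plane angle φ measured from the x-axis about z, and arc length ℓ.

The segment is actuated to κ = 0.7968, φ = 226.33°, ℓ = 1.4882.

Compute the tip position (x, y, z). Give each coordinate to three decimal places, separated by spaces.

θ = κ·ℓ = 0.7968 × 1.4882 = 1.18580 rad
ρ = (1 − cos θ)/κ = (1 − 0.37556)/0.7968 = 0.78369
z = sin θ / κ = 0.92680/0.7968 = 1.16315
x = ρ cos φ = 0.78369 × cos(226.33°) = -0.54114
y = ρ sin φ = 0.78369 × sin(226.33°) = -0.56686

-0.541 -0.567 1.163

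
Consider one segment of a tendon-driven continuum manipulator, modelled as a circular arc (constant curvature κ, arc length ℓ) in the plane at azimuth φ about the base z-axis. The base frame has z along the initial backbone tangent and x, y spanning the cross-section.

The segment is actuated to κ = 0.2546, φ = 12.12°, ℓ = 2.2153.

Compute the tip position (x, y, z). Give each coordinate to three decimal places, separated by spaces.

0.595 0.128 2.100

θ = κ·ℓ = 0.2546 × 2.2153 = 0.56402 rad
ρ = (1 − cos θ)/κ = (1 − 0.84512)/0.2546 = 0.60834
z = sin θ / κ = 0.53458/0.2546 = 2.09970
x = ρ cos φ = 0.60834 × cos(12.12°) = 0.59478
y = ρ sin φ = 0.60834 × sin(12.12°) = 0.12773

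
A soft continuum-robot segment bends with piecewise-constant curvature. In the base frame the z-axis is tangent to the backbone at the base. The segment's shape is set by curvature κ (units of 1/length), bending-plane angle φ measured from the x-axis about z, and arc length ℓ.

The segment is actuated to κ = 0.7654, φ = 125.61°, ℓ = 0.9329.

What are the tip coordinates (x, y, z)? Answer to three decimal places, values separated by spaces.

θ = κ·ℓ = 0.7654 × 0.9329 = 0.71404 rad
ρ = (1 − cos θ)/κ = (1 − 0.75572)/0.7654 = 0.31915
z = sin θ / κ = 0.65489/0.7654 = 0.85562
x = ρ cos φ = 0.31915 × cos(125.61°) = -0.18583
y = ρ sin φ = 0.31915 × sin(125.61°) = 0.25947

-0.186 0.259 0.856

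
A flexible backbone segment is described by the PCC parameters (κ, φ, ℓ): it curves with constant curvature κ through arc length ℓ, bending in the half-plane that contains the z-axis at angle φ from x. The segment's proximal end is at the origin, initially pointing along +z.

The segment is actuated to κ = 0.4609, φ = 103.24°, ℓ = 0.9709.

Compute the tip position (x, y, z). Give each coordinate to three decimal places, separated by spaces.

θ = κ·ℓ = 0.4609 × 0.9709 = 0.44749 rad
ρ = (1 − cos θ)/κ = (1 − 0.90154)/0.4609 = 0.21363
z = sin θ / κ = 0.43270/0.4609 = 0.93882
x = ρ cos φ = 0.21363 × cos(103.24°) = -0.04893
y = ρ sin φ = 0.21363 × sin(103.24°) = 0.20795

-0.049 0.208 0.939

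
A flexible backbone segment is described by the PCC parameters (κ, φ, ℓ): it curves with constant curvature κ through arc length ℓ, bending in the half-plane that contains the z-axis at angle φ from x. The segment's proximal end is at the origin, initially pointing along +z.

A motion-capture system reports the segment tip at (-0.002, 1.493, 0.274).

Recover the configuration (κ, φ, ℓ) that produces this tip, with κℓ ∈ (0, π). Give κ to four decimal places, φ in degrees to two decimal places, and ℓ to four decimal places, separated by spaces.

ρ = √(x²+y²) = √(-0.002² + 1.493²) = 1.49300
φ = atan2(y, x) mod 360° = atan2(1.493, -0.002) = 90.0768°
|p|² = ρ² + z² = 1.49300² + 0.274² = 2.30413
κ = 2ρ / |p|² = 2×1.49300 / 2.30413 = 1.29594
θ = 2·atan2(ρ, z) = 2·atan2(1.49300, 0.274) = 2.77859 rad
ℓ = θ/κ = 2.77859/1.29594 = 2.14408

1.2959 90.08 2.1441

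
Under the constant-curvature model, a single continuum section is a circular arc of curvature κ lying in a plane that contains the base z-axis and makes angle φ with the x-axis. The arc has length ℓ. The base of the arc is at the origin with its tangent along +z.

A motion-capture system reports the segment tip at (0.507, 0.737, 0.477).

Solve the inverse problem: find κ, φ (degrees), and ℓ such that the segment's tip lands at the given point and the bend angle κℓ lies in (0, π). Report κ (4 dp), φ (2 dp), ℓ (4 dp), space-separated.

1.7408 55.47 1.2419

ρ = √(x²+y²) = √(0.507² + 0.737²) = 0.89455
φ = atan2(y, x) mod 360° = atan2(0.737, 0.507) = 55.4750°
|p|² = ρ² + z² = 0.89455² + 0.477² = 1.02775
κ = 2ρ / |p|² = 2×0.89455 / 1.02775 = 1.74080
θ = 2·atan2(ρ, z) = 2·atan2(0.89455, 0.477) = 2.16184 rad
ℓ = θ/κ = 2.16184/1.74080 = 1.24187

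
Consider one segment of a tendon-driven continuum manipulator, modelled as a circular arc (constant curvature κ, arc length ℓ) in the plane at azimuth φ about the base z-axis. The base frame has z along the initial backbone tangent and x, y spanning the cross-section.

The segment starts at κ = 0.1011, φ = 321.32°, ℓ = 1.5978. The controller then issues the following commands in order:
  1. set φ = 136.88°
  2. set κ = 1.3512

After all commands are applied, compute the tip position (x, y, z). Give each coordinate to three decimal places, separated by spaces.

initial: κ=0.1011, φ=321.32°, ℓ=1.5978
cmd 1: set φ=136.88° → (κ,φ,ℓ)=(0.1011,136.88°,1.5978) → tip=(-0.0940,0.0880,1.5909)
cmd 2: set κ=1.3512 → (κ,φ,ℓ)=(1.3512,136.88°,1.5978) → tip=(-0.8399,0.7865,0.6157)

-0.840 0.787 0.616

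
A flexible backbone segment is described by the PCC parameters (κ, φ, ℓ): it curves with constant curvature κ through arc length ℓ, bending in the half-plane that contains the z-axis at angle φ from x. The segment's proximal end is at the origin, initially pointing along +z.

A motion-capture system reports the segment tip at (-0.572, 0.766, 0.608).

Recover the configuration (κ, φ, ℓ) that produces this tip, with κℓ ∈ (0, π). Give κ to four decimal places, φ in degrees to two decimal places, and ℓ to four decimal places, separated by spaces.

1.4896 126.75 1.3485

ρ = √(x²+y²) = √(-0.572² + 0.766²) = 0.95600
φ = atan2(y, x) mod 360° = atan2(0.766, -0.572) = 126.7500°
|p|² = ρ² + z² = 0.95600² + 0.608² = 1.28360
κ = 2ρ / |p|² = 2×0.95600 / 1.28360 = 1.48956
θ = 2·atan2(ρ, z) = 2·atan2(0.95600, 0.608) = 2.00868 rad
ℓ = θ/κ = 2.00868/1.48956 = 1.34850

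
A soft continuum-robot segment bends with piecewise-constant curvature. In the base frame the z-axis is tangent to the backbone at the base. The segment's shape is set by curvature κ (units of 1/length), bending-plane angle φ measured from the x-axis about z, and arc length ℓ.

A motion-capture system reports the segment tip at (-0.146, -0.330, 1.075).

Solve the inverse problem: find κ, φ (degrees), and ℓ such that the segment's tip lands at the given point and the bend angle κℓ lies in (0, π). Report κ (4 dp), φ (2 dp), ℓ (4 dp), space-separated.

ρ = √(x²+y²) = √(-0.146² + -0.330²) = 0.36085
φ = atan2(y, x) mod 360° = atan2(-0.330, -0.146) = 246.1342°
|p|² = ρ² + z² = 0.36085² + 1.075² = 1.28584
κ = 2ρ / |p|² = 2×0.36085 / 1.28584 = 0.56127
θ = 2·atan2(ρ, z) = 2·atan2(0.36085, 1.075) = 0.64772 rad
ℓ = θ/κ = 0.64772/0.56127 = 1.15402

0.5613 246.13 1.1540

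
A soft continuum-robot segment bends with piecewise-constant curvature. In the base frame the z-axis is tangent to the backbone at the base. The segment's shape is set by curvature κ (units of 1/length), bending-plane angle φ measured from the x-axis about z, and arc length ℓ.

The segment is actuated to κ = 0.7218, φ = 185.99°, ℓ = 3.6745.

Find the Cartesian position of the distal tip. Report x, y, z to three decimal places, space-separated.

-2.594 -0.272 0.651

θ = κ·ℓ = 0.7218 × 3.6745 = 2.65225 rad
ρ = (1 − cos θ)/κ = (1 − -0.88264)/0.7218 = 2.60826
z = sin θ / κ = 0.47004/0.7218 = 0.65121
x = ρ cos φ = 2.60826 × cos(185.99°) = -2.59402
y = ρ sin φ = 2.60826 × sin(185.99°) = -0.27218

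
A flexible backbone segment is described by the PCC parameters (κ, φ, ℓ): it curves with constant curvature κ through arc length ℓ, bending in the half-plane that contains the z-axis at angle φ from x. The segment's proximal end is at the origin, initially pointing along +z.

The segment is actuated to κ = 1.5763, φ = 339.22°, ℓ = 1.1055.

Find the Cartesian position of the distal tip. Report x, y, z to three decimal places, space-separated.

0.695 -0.264 0.625

θ = κ·ℓ = 1.5763 × 1.1055 = 1.74260 rad
ρ = (1 − cos θ)/κ = (1 − -0.17096)/1.5763 = 0.74285
z = sin θ / κ = 0.98528/1.5763 = 0.62506
x = ρ cos φ = 0.74285 × cos(339.22°) = 0.69453
y = ρ sin φ = 0.74285 × sin(339.22°) = -0.26355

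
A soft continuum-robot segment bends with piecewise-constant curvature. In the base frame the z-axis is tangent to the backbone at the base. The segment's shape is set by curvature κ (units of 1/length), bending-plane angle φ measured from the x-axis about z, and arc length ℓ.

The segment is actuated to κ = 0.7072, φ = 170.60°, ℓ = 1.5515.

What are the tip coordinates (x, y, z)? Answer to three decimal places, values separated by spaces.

θ = κ·ℓ = 0.7072 × 1.5515 = 1.09722 rad
ρ = (1 − cos θ)/κ = (1 − 0.45607)/0.7072 = 0.76913
z = sin θ / κ = 0.88994/0.7072 = 1.25840
x = ρ cos φ = 0.76913 × cos(170.60°) = -0.75880
y = ρ sin φ = 0.76913 × sin(170.60°) = 0.12562

-0.759 0.126 1.258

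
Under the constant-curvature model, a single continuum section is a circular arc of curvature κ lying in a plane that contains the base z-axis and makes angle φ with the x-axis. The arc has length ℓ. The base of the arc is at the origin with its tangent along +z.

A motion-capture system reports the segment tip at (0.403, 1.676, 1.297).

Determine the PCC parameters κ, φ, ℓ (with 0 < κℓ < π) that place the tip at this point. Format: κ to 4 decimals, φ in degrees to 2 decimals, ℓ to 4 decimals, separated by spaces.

0.7408 76.48 2.4992

ρ = √(x²+y²) = √(0.403² + 1.676²) = 1.72377
φ = atan2(y, x) mod 360° = atan2(1.676, 0.403) = 76.4797°
|p|² = ρ² + z² = 1.72377² + 1.297² = 4.65359
κ = 2ρ / |p|² = 2×1.72377 / 4.65359 = 0.74083
θ = 2·atan2(ρ, z) = 2·atan2(1.72377, 1.297) = 1.85150 rad
ℓ = θ/κ = 1.85150/0.74083 = 2.49920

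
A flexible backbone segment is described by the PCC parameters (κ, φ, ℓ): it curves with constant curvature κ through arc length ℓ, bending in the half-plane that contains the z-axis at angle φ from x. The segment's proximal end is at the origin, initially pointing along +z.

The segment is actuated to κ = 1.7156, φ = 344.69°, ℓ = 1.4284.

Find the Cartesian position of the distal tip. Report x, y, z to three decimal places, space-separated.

θ = κ·ℓ = 1.7156 × 1.4284 = 2.45056 rad
ρ = (1 − cos θ)/κ = (1 − -0.77059)/1.7156 = 1.03205
z = sin θ / κ = 0.63733/1.7156 = 0.37149
x = ρ cos φ = 1.03205 × cos(344.69°) = 0.99543
y = ρ sin φ = 1.03205 × sin(344.69°) = -0.27250

0.995 -0.273 0.371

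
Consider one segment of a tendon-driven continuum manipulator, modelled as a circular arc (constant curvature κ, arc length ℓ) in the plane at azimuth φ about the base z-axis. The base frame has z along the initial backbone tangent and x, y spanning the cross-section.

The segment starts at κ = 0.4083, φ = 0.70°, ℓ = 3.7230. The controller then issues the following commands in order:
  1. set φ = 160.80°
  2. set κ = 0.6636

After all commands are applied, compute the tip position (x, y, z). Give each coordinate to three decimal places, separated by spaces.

-2.538 0.884 0.937

initial: κ=0.4083, φ=0.70°, ℓ=3.7230
cmd 1: set φ=160.80° → (κ,φ,ℓ)=(0.4083,160.80°,3.7230) → tip=(-2.1957,0.7646,2.4460)
cmd 2: set κ=0.6636 → (κ,φ,ℓ)=(0.6636,160.80°,3.7230) → tip=(-2.5377,0.8837,0.9370)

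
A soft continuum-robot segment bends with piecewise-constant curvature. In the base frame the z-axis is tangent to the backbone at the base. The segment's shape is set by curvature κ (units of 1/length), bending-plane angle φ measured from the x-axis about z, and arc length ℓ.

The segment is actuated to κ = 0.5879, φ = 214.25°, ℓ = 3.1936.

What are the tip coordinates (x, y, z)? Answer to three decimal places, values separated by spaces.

θ = κ·ℓ = 0.5879 × 3.1936 = 1.87752 rad
ρ = (1 − cos θ)/κ = (1 − -0.30193)/0.5879 = 2.21455
z = sin θ / κ = 0.95333/0.5879 = 1.62158
x = ρ cos φ = 2.21455 × cos(214.25°) = -1.83052
y = ρ sin φ = 2.21455 × sin(214.25°) = -1.24636

-1.831 -1.246 1.622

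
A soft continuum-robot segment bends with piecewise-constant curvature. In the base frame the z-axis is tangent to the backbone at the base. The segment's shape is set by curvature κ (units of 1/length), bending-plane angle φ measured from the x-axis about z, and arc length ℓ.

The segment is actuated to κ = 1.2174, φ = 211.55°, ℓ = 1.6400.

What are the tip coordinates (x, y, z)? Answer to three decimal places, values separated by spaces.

θ = κ·ℓ = 1.2174 × 1.6400 = 1.99654 rad
ρ = (1 − cos θ)/κ = (1 − -0.41299)/1.2174 = 1.16067
z = sin θ / κ = 0.91073/1.2174 = 0.74810
x = ρ cos φ = 1.16067 × cos(211.55°) = -0.98910
y = ρ sin φ = 1.16067 × sin(211.55°) = -0.60731

-0.989 -0.607 0.748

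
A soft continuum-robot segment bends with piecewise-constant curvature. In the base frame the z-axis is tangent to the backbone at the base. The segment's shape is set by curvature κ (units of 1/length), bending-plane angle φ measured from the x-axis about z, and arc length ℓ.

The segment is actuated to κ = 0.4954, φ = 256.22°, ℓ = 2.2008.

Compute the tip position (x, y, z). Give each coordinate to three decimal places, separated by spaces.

θ = κ·ℓ = 0.4954 × 2.2008 = 1.09028 rad
ρ = (1 − cos θ)/κ = (1 − 0.46224)/0.4954 = 1.08551
z = sin θ / κ = 0.88675/0.4954 = 1.78998
x = ρ cos φ = 1.08551 × cos(256.22°) = -0.25856
y = ρ sin φ = 1.08551 × sin(256.22°) = -1.05426

-0.259 -1.054 1.790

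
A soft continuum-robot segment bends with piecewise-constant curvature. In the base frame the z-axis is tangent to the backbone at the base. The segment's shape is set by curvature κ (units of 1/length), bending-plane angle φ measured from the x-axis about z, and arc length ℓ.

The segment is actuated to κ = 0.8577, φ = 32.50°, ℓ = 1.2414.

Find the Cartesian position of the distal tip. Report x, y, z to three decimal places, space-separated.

0.507 0.323 1.020

θ = κ·ℓ = 0.8577 × 1.2414 = 1.06475 rad
ρ = (1 − cos θ)/κ = (1 − 0.48472)/0.8577 = 0.60076
z = sin θ / κ = 0.87467/0.8577 = 1.01978
x = ρ cos φ = 0.60076 × cos(32.50°) = 0.50668
y = ρ sin φ = 0.60076 × sin(32.50°) = 0.32279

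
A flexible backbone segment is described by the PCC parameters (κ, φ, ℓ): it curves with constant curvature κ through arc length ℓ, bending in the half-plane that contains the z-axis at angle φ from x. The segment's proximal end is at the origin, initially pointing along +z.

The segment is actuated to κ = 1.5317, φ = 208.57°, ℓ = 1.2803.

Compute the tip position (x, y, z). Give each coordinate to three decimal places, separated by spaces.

-0.791 -0.431 0.604

θ = κ·ℓ = 1.5317 × 1.2803 = 1.96104 rad
ρ = (1 − cos θ)/κ = (1 − -0.38041)/1.5317 = 0.90123
z = sin θ / κ = 0.92482/1.5317 = 0.60379
x = ρ cos φ = 0.90123 × cos(208.57°) = -0.79149
y = ρ sin φ = 0.90123 × sin(208.57°) = -0.43100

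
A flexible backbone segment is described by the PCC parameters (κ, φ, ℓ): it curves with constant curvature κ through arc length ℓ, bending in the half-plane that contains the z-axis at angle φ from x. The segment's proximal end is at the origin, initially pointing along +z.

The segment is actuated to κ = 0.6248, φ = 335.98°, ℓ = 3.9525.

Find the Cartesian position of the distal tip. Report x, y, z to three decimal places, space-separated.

θ = κ·ℓ = 0.6248 × 3.9525 = 2.46952 rad
ρ = (1 − cos θ)/κ = (1 − -0.78253)/0.6248 = 2.85297
z = sin θ / κ = 0.62261/0.6248 = 0.99649
x = ρ cos φ = 2.85297 × cos(335.98°) = 2.60591
y = ρ sin φ = 2.85297 × sin(335.98°) = -1.16132

2.606 -1.161 0.996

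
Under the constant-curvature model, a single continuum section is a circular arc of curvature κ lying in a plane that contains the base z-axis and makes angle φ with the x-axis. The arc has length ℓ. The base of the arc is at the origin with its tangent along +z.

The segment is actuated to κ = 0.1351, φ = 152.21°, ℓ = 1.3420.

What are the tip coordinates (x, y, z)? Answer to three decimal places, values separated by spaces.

θ = κ·ℓ = 0.1351 × 1.3420 = 0.18130 rad
ρ = (1 − cos θ)/κ = (1 − 0.98361)/0.1351 = 0.12132
z = sin θ / κ = 0.18031/0.1351 = 1.33466
x = ρ cos φ = 0.12132 × cos(152.21°) = -0.10733
y = ρ sin φ = 0.12132 × sin(152.21°) = 0.05656

-0.107 0.057 1.335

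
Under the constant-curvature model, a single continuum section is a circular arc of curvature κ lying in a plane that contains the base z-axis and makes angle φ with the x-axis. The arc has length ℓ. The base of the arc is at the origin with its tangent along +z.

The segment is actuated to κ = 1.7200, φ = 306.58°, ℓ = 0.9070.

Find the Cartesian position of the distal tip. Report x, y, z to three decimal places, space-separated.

0.343 -0.462 0.581

θ = κ·ℓ = 1.7200 × 0.9070 = 1.56004 rad
ρ = (1 − cos θ)/κ = (1 − 0.01076)/1.7200 = 0.57514
z = sin θ / κ = 0.99994/1.7200 = 0.58136
x = ρ cos φ = 0.57514 × cos(306.58°) = 0.34275
y = ρ sin φ = 0.57514 × sin(306.58°) = -0.46185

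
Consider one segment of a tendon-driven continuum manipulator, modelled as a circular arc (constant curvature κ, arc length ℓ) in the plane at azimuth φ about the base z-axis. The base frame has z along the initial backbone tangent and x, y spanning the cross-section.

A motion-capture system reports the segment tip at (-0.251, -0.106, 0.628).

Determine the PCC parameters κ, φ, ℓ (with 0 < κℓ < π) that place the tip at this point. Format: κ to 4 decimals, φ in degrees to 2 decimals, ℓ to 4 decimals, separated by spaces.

1.1628 202.89 0.7041

ρ = √(x²+y²) = √(-0.251² + -0.106²) = 0.27246
φ = atan2(y, x) mod 360° = atan2(-0.106, -0.251) = 202.8949°
|p|² = ρ² + z² = 0.27246² + 0.628² = 0.46862
κ = 2ρ / |p|² = 2×0.27246 / 0.46862 = 1.16284
θ = 2·atan2(ρ, z) = 2·atan2(0.27246, 0.628) = 0.81870 rad
ℓ = θ/κ = 0.81870/1.16284 = 0.70406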